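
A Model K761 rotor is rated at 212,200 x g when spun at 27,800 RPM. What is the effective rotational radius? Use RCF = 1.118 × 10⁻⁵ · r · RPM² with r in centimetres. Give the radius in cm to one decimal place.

r ≈ 24.6 cm

RCF = 1.118 × 10⁻⁵ × r × N²
212200 = 1.118 × 10⁻⁵ × r × (27800)²
r = 212200 / (1.118 × 10⁻⁵ × 772,840,000) = 212200 / 8640.351 ≈ 24.559 cm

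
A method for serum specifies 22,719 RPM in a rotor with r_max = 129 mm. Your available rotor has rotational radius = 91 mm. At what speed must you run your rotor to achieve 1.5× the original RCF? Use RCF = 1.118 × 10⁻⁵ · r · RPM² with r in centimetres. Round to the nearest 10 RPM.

Original rotor: r = 129 mm = 12.9 cm
RCF_original = 1.118 × 10⁻⁵ × 12.9 × (22719)² = 1.118 × 10⁻⁵ × 12.9 × 516,152,961 ≈ 74,440.6 × g
Target RCF = 1.5 × 74,440.6 ≈ 111,660.9 × g
Your rotor: r = 91 mm = 9.1 cm
111,660.9 = 1.118 × 10⁻⁵ × 9.1 × N²
N² = 111,660.9 / (10.1738 × 10⁻⁵) = 1,097,533,861
N ≈ √1,097,533,861 ≈ 33,129.0

≈ 33130 RPM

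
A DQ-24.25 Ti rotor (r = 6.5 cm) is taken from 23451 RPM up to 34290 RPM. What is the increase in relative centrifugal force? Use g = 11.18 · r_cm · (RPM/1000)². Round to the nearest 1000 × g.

RCF₁ = 11.18 × 6.5 × (23.451)² = 11.18 × 6.5 × 549.949401 ≈ 39,964.8 × g
RCF₂ = 11.18 × 6.5 × (34.29)² = 11.18 × 6.5 × 1,175.8041 ≈ 85,445.7 × g
Increase = 85,445.7 − 39,964.8 = 45,480.9

45000 g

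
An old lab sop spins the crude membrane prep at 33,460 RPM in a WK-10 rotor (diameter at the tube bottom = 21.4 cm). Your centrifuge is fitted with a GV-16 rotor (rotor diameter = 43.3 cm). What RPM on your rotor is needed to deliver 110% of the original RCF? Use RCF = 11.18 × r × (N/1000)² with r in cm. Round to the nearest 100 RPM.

≈ 24700 RPM

Original rotor: r = 21.4 / 2 = 10.7 cm
RCF = 11.18 × r × (N/1000)²
RCF_original = 11.18 × 10.7 × (33.46)² = 11.18 × 10.7 × 1,119.5716 ≈ 133,929.9 × g
Target RCF = 1.1 × 133,929.9 ≈ 147,322.9 × g
Your rotor: r = 43.3 / 2 = 21.65 cm
147,322.9 = 11.18 × 21.65 × (N/1000)²
(N/1000)² = 147,322.9 / 242.047 = 608.6541
N = 1000 × √608.6541 ≈ 24,670.9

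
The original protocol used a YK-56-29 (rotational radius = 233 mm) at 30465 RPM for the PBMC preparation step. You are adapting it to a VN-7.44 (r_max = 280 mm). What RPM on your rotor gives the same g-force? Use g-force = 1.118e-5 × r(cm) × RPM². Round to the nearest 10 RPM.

≈ 27790 RPM

Original rotor: r = 233 mm = 23.3 cm
RCF_original = 1.118 × 10⁻⁵ × 23.3 × (30465)² = 1.118 × 10⁻⁵ × 23.3 × 928,116,225 ≈ 241,768.7 × g
Your rotor: r = 280 mm = 28.0 cm
241,768.7 = 1.118 × 10⁻⁵ × 28 × N²
N² = 241,768.7 / (31.304 × 10⁻⁵) = 772,325,262
N ≈ √772,325,262 ≈ 27,790.7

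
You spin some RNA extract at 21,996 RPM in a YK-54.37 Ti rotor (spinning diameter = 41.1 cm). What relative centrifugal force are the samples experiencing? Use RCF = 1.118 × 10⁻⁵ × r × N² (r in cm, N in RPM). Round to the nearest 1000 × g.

RCF ≈ 111000 ×g

r = 41.1 / 2 = 20.55 cm
RCF = 1.118 × 10⁻⁵ × 20.55 × (21996)² = 1.118 × 10⁻⁵ × 20.55 × 483,824,016 ≈ 111,158.1 × g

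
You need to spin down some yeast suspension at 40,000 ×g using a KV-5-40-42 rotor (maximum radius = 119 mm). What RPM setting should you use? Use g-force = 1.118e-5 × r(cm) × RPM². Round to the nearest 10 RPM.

N ≈ 17340 RPM

r = 119 mm = 11.9 cm
RCF = 1.118 × 10⁻⁵ × r × N²
40,000 = 1.118 × 10⁻⁵ × 11.9 × N²
N² = 40,000 / (13.3042 × 10⁻⁵) = 300,656,935
N ≈ √300,656,935 ≈ 17,339.5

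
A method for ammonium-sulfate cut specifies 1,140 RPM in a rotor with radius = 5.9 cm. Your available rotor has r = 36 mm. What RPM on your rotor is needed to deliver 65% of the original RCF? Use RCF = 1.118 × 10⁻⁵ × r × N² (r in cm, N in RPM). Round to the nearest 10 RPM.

RCF_original = 1.118 × 10⁻⁵ × 5.9 × (1140)² = 1.118 × 10⁻⁵ × 5.9 × 1,299,600 ≈ 85.7 × g
Target RCF = 0.65 × 85.7 ≈ 55.7 × g
Your rotor: r = 36 mm = 3.6 cm
55.7 = 1.118 × 10⁻⁵ × 3.6 × N²
N² = 55.7 / (4.0248 × 10⁻⁵) = 1,383,920
N ≈ √1,383,920 ≈ 1,176.4

1180 RPM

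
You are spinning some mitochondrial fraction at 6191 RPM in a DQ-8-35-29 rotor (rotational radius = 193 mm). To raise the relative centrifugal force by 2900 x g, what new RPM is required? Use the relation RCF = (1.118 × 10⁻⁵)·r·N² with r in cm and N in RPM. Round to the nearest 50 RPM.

r = 193 mm = 19.3 cm
Current RCF = 1.118 × 10⁻⁵ × 19.3 × (6191)² = 1.118 × 10⁻⁵ × 19.3 × 38,328,481 ≈ 8,270.3 × g
Target RCF = 8,270.3 + 2,900 = 11,170.3 × g
N² = 11,170.3 / (21.5774 × 10⁻⁵) = 51,768,517
N ≈ √51,768,517 ≈ 7,195.0

≈ 7200 RPM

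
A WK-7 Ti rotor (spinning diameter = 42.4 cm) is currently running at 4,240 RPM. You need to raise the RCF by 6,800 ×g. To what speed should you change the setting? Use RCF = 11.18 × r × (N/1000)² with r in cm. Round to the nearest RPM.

r = 42.4 / 2 = 21.2 cm
Current RCF = 11.18 × 21.2 × (4.24)² = 11.18 × 21.2 × 17.9776 ≈ 4,261 × g
Target RCF = 4,261 + 6,800 = 11,061 × g
(N/1000)² = 11,061 / 237.016 = 46.66774
N = 1000 × √46.66774 ≈ 6,831.4

6831 RPM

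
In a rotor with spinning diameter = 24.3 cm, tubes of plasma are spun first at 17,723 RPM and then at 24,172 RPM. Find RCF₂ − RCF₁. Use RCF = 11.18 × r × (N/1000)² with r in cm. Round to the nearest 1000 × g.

r = 24.3 / 2 = 12.15 cm
RCF₁ = 11.18 × 12.15 × (17.723)² = 11.18 × 12.15 × 314.104729 ≈ 42,667 × g
RCF₂ = 11.18 × 12.15 × (24.172)² = 11.18 × 12.15 × 584.285584 ≈ 79,367.6 × g
Increase = 79,367.6 − 42,667 = 36,700.6

37000 × g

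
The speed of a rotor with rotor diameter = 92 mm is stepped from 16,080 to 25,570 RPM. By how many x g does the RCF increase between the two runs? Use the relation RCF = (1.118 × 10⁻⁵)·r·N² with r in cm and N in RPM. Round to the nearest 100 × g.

20300 x g

r = 92 mm / 2 = 46 mm = 4.6 cm
RCF₁ = 1.118 × 10⁻⁵ × 4.6 × (16080)² = 1.118 × 10⁻⁵ × 4.6 × 258,566,400 ≈ 13,297.6 × g
RCF₂ = 1.118 × 10⁻⁵ × 4.6 × (25570)² = 1.118 × 10⁻⁵ × 4.6 × 653,824,900 ≈ 33,624.9 × g
Increase = 33,624.9 − 13,297.6 = 20,327.3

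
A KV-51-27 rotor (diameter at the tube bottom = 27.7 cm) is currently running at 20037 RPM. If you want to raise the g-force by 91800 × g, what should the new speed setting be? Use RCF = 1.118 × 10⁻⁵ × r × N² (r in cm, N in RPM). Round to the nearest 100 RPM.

≈ 31500 RPM

r = 27.7 / 2 = 13.85 cm
Current RCF = 1.118 × 10⁻⁵ × 13.85 × (20037)² = 1.118 × 10⁻⁵ × 13.85 × 401,481,369 ≈ 62,166.6 × g
Target RCF = 62,166.6 + 91,800 = 153,966.6 × g
N² = 153,966.6 / (15.4843 × 10⁻⁵) = 994,340,073
N ≈ √994,340,073 ≈ 31,533.2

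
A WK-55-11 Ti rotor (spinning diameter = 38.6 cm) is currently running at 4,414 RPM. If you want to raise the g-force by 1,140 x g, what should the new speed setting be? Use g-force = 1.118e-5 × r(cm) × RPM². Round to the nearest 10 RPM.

r = 38.6 / 2 = 19.3 cm
Current RCF = 1.118 × 10⁻⁵ × 19.3 × (4414)² = 1.118 × 10⁻⁵ × 19.3 × 19,483,396 ≈ 4,204 × g
Target RCF = 4,204 + 1,140 = 5,344 × g
N² = 5,344 / (21.5774 × 10⁻⁵) = 24,766,654
N ≈ √24,766,654 ≈ 4,976.6

4980 RPM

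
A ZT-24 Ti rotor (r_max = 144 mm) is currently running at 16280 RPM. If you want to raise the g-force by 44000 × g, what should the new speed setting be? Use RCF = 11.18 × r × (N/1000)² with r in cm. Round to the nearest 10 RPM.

r = 144 mm = 14.4 cm
Current RCF = 11.18 × 14.4 × (16.28)² = 11.18 × 14.4 × 265.0384 ≈ 42,669.1 × g
Target RCF = 42,669.1 + 44,000 = 86,669.1 × g
(N/1000)² = 86,669.1 / 160.992 = 538.3441
N = 1000 × √538.3441 ≈ 23,202.2

N₂ ≈ 23200 RPM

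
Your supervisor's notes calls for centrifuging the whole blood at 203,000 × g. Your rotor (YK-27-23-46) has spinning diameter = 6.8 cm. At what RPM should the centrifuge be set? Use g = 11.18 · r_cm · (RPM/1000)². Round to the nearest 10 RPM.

r = 6.8 / 2 = 3.4 cm
RCF = 11.18 × r × (N/1000)²
203,000 = 11.18 × 3.4 × (N/1000)²
(N/1000)² = 203,000 / 38.012 = 5340.419
N = 1000 × √5340.419 ≈ 73,078.2

≈ 73080 RPM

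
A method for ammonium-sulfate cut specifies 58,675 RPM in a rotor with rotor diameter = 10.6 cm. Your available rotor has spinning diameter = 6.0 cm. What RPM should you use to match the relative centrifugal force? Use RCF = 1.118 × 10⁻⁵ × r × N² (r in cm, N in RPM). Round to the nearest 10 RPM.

≈ 77990 RPM

Original rotor: r = 10.6 / 2 = 5.3 cm
RCF = 1.118 × 10⁻⁵ × r × N²
RCF_original = 1.118 × 10⁻⁵ × 5.3 × (58675)² = 1.118 × 10⁻⁵ × 5.3 × 3,442,755,625 ≈ 203,997 × g
Your rotor: r = 6.0 / 2 = 3 cm
203,997 = 1.118 × 10⁻⁵ × 3 × N²
N² = 203,997 / (3.354 × 10⁻⁵) = 6,082,200,358
N ≈ √6,082,200,358 ≈ 77,988.5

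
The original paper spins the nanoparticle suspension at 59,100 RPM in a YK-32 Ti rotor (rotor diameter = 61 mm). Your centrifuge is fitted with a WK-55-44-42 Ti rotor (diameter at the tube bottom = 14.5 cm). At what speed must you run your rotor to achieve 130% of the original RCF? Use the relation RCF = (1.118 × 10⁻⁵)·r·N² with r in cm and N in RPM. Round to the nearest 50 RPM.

≈ 43700 RPM

Original rotor: r = 61 mm / 2 = 30.5 mm = 3.05 cm
RCF_original = 1.118 × 10⁻⁵ × 3.05 × (59100)² = 1.118 × 10⁻⁵ × 3.05 × 3,492,810,000 ≈ 119,101.3 × g
Target RCF = 1.3 × 119,101.3 ≈ 154,831.7 × g
Your rotor: r = 14.5 / 2 = 7.25 cm
154,831.7 = 1.118 × 10⁻⁵ × 7.25 × N²
N² = 154,831.7 / (8.1055 × 10⁻⁵) = 1,910,205,416
N ≈ √1,910,205,416 ≈ 43,705.9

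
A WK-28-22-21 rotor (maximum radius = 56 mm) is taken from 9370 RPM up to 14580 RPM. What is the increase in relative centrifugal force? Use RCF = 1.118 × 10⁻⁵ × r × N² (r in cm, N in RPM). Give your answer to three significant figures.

r = 56 mm = 5.6 cm
RCF₁ = 1.118 × 10⁻⁵ × 5.6 × (9370)² = 1.118 × 10⁻⁵ × 5.6 × 87,796,900 ≈ 5,496.8 × g
RCF₂ = 1.118 × 10⁻⁵ × 5.6 × (14580)² = 1.118 × 10⁻⁵ × 5.6 × 212,576,400 ≈ 13,309 × g
Increase = 13,309 − 5,496.8 = 7,812.2

≈ 7810 g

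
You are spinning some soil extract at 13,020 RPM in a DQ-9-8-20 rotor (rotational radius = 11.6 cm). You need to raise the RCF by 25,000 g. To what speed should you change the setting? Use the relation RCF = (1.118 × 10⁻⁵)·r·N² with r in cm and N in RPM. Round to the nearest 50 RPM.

19050 RPM

Current RCF = 1.118 × 10⁻⁵ × 11.6 × (13020)² = 1.118 × 10⁻⁵ × 11.6 × 169,520,400 ≈ 21,984.8 × g
Target RCF = 21,984.8 + 25,000 = 46,984.8 × g
N² = 46,984.8 / (12.9688 × 10⁻⁵) = 362,291,037
N ≈ √362,291,037 ≈ 19,033.9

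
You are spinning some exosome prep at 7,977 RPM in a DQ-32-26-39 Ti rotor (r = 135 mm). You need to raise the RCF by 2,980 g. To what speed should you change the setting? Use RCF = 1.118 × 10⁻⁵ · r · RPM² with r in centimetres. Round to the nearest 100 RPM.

9100 RPM

r = 135 mm = 13.5 cm
Current RCF = 1.118 × 10⁻⁵ × 13.5 × (7977)² = 1.118 × 10⁻⁵ × 13.5 × 63,632,529 ≈ 9,604.1 × g
Target RCF = 9,604.1 + 2,980 = 12,584.1 × g
N² = 12,584.1 / (15.093 × 10⁻⁵) = 83,377,062
N ≈ √83,377,062 ≈ 9,131.1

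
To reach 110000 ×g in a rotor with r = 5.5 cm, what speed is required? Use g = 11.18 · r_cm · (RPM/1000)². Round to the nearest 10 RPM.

110,000 = 11.18 × 5.5 × (N/1000)²
(N/1000)² = 110,000 / 61.49 = 1788.909
N = 1000 × √1788.909 ≈ 42,295.5

N ≈ 42300 RPM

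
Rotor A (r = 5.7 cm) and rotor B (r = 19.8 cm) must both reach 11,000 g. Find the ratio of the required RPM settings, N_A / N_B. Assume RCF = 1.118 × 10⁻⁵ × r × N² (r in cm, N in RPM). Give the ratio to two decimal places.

1.86

At fixed RCF, N ∝ 1/√r, so N_A/N_B = √(r_B/r_A) = √(19.8/5.7) = √3.473684 = 1.8638.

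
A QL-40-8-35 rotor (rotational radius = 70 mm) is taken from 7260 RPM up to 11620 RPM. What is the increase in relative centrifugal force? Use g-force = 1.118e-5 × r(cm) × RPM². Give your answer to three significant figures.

r = 70 mm = 7.0 cm
RCF₁ = 1.118 × 10⁻⁵ × 7 × (7260)² = 1.118 × 10⁻⁵ × 7 × 52,707,600 ≈ 4,124.9 × g
RCF₂ = 1.118 × 10⁻⁵ × 7 × (11620)² = 1.118 × 10⁻⁵ × 7 × 135,024,400 ≈ 10,567 × g
Increase = 10,567 − 4,124.9 = 6,442.1

6440 x g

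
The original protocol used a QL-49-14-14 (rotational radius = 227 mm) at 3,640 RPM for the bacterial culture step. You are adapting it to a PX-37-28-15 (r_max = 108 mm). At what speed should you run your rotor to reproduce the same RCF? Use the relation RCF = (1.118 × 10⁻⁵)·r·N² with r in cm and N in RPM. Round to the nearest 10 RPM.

Original rotor: r = 227 mm = 22.7 cm
RCF_original = 1.118 × 10⁻⁵ × 22.7 × (3640)² = 1.118 × 10⁻⁵ × 22.7 × 13,249,600 ≈ 3,362.6 × g
Your rotor: r = 108 mm = 10.8 cm
3,362.6 = 1.118 × 10⁻⁵ × 10.8 × N²
N² = 3,362.6 / (12.0744 × 10⁻⁵) = 27,849,003
N ≈ √27,849,003 ≈ 5,277.2

5280 RPM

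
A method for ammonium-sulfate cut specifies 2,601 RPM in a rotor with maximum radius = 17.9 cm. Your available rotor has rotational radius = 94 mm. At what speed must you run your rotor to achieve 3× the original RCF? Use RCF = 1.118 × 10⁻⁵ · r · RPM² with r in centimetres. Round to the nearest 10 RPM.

RCF_original = 1.118 × 10⁻⁵ × 17.9 × (2601)² = 1.118 × 10⁻⁵ × 17.9 × 6,765,201 ≈ 1,353.9 × g
Target RCF = 3 × 1,353.9 ≈ 4,061.7 × g
Your rotor: r = 94 mm = 9.4 cm
4,061.7 = 1.118 × 10⁻⁵ × 9.4 × N²
N² = 4,061.7 / (10.5092 × 10⁻⁵) = 38,648,993
N ≈ √38,648,993 ≈ 6,216.8

≈ 6220 RPM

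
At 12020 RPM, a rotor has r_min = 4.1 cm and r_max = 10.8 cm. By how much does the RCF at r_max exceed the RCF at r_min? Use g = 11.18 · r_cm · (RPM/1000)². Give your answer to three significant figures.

10800 x g

ΔRCF = 11.18 × (r_max − r_min) × (N/1000)² = 11.18 × 6.7 × 144.4804 ≈ 10,822.4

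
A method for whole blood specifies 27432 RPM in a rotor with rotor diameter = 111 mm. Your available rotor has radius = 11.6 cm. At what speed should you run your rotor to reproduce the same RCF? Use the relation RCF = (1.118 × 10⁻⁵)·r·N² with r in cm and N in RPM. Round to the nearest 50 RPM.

≈ 18950 RPM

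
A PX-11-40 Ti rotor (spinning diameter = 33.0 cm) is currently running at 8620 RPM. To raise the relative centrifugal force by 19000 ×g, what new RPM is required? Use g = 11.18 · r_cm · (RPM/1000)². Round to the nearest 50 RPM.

r = 33.0 / 2 = 16.5 cm
Current RCF = 11.18 × 16.5 × (8.62)² = 11.18 × 16.5 × 74.3044 ≈ 13,706.9 × g
Target RCF = 13,706.9 + 19,000 = 32,706.9 × g
(N/1000)² = 32,706.9 / 184.47 = 177.302
N = 1000 × √177.302 ≈ 13,315.5

≈ 13300 RPM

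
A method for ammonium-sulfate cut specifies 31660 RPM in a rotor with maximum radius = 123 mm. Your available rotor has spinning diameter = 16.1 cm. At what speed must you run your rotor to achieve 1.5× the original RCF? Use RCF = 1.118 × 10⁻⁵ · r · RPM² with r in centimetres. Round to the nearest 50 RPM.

≈ 47950 RPM

Original rotor: r = 123 mm = 12.3 cm
RCF = 1.118 × 10⁻⁵ × r × N²
RCF_original = 1.118 × 10⁻⁵ × 12.3 × (31660)² = 1.118 × 10⁻⁵ × 12.3 × 1,002,355,600 ≈ 137,837.9 × g
Target RCF = 1.5 × 137,837.9 ≈ 206,756.8 × g
Your rotor: r = 16.1 / 2 = 8.05 cm
206,756.8 = 1.118 × 10⁻⁵ × 8.05 × N²
N² = 206,756.8 / (8.9999 × 10⁻⁵) = 2,297,323,304
N ≈ √2,297,323,304 ≈ 47,930.4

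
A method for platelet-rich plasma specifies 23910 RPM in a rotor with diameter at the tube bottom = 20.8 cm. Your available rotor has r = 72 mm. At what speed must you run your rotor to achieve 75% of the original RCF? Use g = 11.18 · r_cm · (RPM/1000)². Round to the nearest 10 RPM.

24890 RPM

Original rotor: r = 20.8 / 2 = 10.4 cm
RCF = 11.18 × r × (N/1000)²
RCF_original = 11.18 × 10.4 × (23.91)² = 11.18 × 10.4 × 571.6881 ≈ 66,471.3 × g
Target RCF = 0.75 × 66,471.3 ≈ 49,853.5 × g
Your rotor: r = 72 mm = 7.2 cm
49,853.5 = 11.18 × 7.2 × (N/1000)²
(N/1000)² = 49,853.5 / 80.496 = 619.3289
N = 1000 × √619.3289 ≈ 24,886.3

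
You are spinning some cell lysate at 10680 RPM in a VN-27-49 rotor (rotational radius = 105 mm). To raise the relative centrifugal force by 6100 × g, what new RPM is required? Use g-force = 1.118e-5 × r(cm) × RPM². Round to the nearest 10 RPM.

r = 105 mm = 10.5 cm
Current RCF = 1.118 × 10⁻⁵ × 10.5 × (10680)² = 1.118 × 10⁻⁵ × 10.5 × 114,062,400 ≈ 13,389.8 × g
Target RCF = 13,389.8 + 6,100 = 19,489.8 × g
N² = 19,489.8 / (11.739 × 10⁻⁵) = 166,026,067
N ≈ √166,026,067 ≈ 12,885.1

12890 RPM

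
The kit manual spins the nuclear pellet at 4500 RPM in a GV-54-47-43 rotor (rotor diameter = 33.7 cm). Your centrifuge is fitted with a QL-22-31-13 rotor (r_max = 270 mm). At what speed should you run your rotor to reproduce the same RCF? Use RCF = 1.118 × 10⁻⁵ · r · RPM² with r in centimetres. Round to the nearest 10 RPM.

3550 RPM

Original rotor: r = 33.7 / 2 = 16.85 cm
RCF_original = 1.118 × 10⁻⁵ × 16.85 × (4500)² = 1.118 × 10⁻⁵ × 16.85 × 20,250,000 ≈ 3,814.8 × g
Your rotor: r = 270 mm = 27.0 cm
3,814.8 = 1.118 × 10⁻⁵ × 27 × N²
N² = 3,814.8 / (30.186 × 10⁻⁵) = 12,637,647
N ≈ √12,637,647 ≈ 3,554.9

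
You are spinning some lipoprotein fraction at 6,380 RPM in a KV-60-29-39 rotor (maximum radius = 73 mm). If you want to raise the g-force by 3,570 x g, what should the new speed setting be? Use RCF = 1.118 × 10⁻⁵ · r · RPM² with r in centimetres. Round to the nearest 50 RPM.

r = 73 mm = 7.3 cm
Current RCF = 1.118 × 10⁻⁵ × 7.3 × (6380)² = 1.118 × 10⁻⁵ × 7.3 × 40,704,400 ≈ 3,322 × g
Target RCF = 3,322 + 3,570 = 6,892 × g
N² = 6,892 / (8.1614 × 10⁻⁵) = 84,446,296
N ≈ √84,446,296 ≈ 9,189.5

N₂ ≈ 9200 RPM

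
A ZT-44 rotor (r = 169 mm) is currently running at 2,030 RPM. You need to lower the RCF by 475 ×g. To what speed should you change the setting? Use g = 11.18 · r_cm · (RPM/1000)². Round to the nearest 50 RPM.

r = 169 mm = 16.9 cm
Current RCF = 11.18 × 16.9 × (2.03)² = 11.18 × 16.9 × 4.1209 ≈ 778.6 × g
Target RCF = 778.6 − 475 = 303.6 × g
(N/1000)² = 303.6 / 188.942 = 1.606842
N = 1000 × √1.606842 ≈ 1,267.6

N₂ ≈ 1250 RPM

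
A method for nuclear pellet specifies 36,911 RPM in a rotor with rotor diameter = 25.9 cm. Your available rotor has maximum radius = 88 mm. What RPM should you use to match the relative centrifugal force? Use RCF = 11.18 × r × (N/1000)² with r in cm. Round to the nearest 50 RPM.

≈ 44800 RPM

Original rotor: r = 25.9 / 2 = 12.95 cm
RCF_original = 11.18 × 12.95 × (36.911)² = 11.18 × 12.95 × 1,362.421921 ≈ 197,252.8 × g
Your rotor: r = 88 mm = 8.8 cm
197,252.8 = 11.18 × 8.8 × (N/1000)²
(N/1000)² = 197,252.8 / 98.384 = 2004.928
N = 1000 × √2004.928 ≈ 44,776.4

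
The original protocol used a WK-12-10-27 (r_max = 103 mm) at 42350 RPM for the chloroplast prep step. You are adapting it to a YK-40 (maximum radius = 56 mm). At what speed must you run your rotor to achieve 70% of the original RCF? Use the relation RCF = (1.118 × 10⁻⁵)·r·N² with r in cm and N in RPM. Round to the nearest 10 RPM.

48050 RPM

Original rotor: r = 103 mm = 10.3 cm
RCF_original = 1.118 × 10⁻⁵ × 10.3 × (42350)² = 1.118 × 10⁻⁵ × 10.3 × 1,793,522,500 ≈ 206,531.3 × g
Target RCF = 0.7 × 206,531.3 ≈ 144,571.9 × g
Your rotor: r = 56 mm = 5.6 cm
144,571.9 = 1.118 × 10⁻⁵ × 5.6 × N²
N² = 144,571.9 / (6.2608 × 10⁻⁵) = 2,309,160,171
N ≈ √2,309,160,171 ≈ 48,053.7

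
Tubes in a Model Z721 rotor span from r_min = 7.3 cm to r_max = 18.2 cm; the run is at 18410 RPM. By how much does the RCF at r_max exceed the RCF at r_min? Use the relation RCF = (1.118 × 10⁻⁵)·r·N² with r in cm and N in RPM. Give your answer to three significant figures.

RCF_max = 1.118 × 10⁻⁵ × 18.2 × (18410)² = 1.118 × 10⁻⁵ × 18.2 × 338,928,100 ≈ 68,963.7 × g
RCF_min = 1.118 × 10⁻⁵ × 7.3 × (18410)² = 1.118 × 10⁻⁵ × 7.3 × 338,928,100 ≈ 27,661.3 × g
ΔRCF = 68,963.7 − 27,661.3 = 41,302.4

41300 × g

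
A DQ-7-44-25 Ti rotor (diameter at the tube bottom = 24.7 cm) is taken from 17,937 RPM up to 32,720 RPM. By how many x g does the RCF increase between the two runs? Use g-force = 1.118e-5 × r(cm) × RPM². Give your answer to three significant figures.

r = 24.7 / 2 = 12.35 cm
RCF₁ = 1.118 × 10⁻⁵ × 12.35 × (17937)² = 1.118 × 10⁻⁵ × 12.35 × 321,735,969 ≈ 44,423.1 × g
RCF₂ = 1.118 × 10⁻⁵ × 12.35 × (32720)² = 1.118 × 10⁻⁵ × 12.35 × 1,070,598,400 ≈ 147,820.7 × g
Increase = 147,820.7 − 44,423.1 = 103,397.6

≈ 103000 x g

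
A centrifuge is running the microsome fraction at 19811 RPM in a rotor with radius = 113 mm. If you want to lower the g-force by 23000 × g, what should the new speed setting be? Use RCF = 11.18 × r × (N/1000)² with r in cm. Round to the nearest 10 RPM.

r = 113 mm = 11.3 cm
Current RCF = 11.18 × 11.3 × (19.811)² = 11.18 × 11.3 × 392.475721 ≈ 49,583 × g
Target RCF = 49,583 − 23,000 = 26,583 × g
(N/1000)² = 26,583 / 126.334 = 210.4184
N = 1000 × √210.4184 ≈ 14,505.8

≈ 14510 RPM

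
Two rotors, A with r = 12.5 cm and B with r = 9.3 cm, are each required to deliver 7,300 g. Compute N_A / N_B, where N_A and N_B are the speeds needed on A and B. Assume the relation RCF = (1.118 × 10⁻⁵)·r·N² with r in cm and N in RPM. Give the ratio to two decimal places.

0.86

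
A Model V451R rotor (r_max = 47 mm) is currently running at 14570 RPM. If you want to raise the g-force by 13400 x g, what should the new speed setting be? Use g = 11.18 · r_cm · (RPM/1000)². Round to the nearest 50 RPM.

N₂ ≈ 21600 RPM

r = 47 mm = 4.7 cm
Current RCF = 11.18 × 4.7 × (14.57)² = 11.18 × 4.7 × 212.2849 ≈ 11,154.7 × g
Target RCF = 11,154.7 + 13,400 = 24,554.7 × g
(N/1000)² = 24,554.7 / 52.546 = 467.2991
N = 1000 × √467.2991 ≈ 21,617.1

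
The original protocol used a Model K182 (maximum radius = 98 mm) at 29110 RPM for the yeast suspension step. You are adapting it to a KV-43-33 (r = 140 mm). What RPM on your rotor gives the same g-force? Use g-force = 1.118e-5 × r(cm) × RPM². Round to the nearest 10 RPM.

Original rotor: r = 98 mm = 9.8 cm
RCF = 1.118 × 10⁻⁵ × r × N²
RCF_original = 1.118 × 10⁻⁵ × 9.8 × (29110)² = 1.118 × 10⁻⁵ × 9.8 × 847,392,100 ≈ 92,843.7 × g
Your rotor: r = 140 mm = 14.0 cm
92,843.7 = 1.118 × 10⁻⁵ × 14 × N²
N² = 92,843.7 / (15.652 × 10⁻⁵) = 593,174,674
N ≈ √593,174,674 ≈ 24,355.2

≈ 24360 RPM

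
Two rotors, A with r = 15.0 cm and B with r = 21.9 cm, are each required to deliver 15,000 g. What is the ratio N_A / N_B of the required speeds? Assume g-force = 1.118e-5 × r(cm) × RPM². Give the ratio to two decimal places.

At fixed RCF, N ∝ 1/√r, so N_A/N_B = √(r_B/r_A) = √(21.9/15.0) = √1.460000 = 1.2083.

1.21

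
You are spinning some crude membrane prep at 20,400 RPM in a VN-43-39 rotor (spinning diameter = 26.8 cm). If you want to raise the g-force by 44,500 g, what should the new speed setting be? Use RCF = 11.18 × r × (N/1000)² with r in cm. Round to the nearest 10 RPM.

r = 26.8 / 2 = 13.4 cm
Current RCF = 11.18 × 13.4 × (20.4)² = 11.18 × 13.4 × 416.16 ≈ 62,345.8 × g
Target RCF = 62,345.8 + 44,500 = 106,845.8 × g
(N/1000)² = 106,845.8 / 149.812 = 713.1992
N = 1000 × √713.1992 ≈ 26,705.8

N₂ ≈ 26710 RPM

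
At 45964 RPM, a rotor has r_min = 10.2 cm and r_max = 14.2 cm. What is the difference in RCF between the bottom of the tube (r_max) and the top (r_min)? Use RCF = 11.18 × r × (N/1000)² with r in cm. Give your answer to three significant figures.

RCF_max = 11.18 × 14.2 × (45.964)² = 11.18 × 14.2 × 2,112.689296 ≈ 335,402.1 × g
RCF_min = 11.18 × 10.2 × (45.964)² = 11.18 × 10.2 × 2,112.689296 ≈ 240,922.6 × g
ΔRCF = 335,402.1 − 240,922.6 = 94,479.5

94500 × g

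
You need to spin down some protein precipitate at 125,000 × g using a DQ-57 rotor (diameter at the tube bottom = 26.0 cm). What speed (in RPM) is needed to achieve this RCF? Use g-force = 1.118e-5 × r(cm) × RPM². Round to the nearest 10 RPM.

r = 26.0 / 2 = 13 cm
RCF = 1.118 × 10⁻⁵ × r × N²
125,000 = 1.118 × 10⁻⁵ × 13 × N²
N² = 125,000 / (14.534 × 10⁻⁵) = 860,052,291
N ≈ √860,052,291 ≈ 29,326.6

N ≈ 29330 RPM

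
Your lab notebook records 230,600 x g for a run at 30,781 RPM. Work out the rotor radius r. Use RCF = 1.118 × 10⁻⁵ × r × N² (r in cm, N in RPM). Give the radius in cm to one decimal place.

21.8 cm

230600 = 1.118 × 10⁻⁵ × r × (30781)²
r = 230600 / (1.118 × 10⁻⁵ × 947,469,961) = 230600 / 10592.71 ≈ 21.770 cm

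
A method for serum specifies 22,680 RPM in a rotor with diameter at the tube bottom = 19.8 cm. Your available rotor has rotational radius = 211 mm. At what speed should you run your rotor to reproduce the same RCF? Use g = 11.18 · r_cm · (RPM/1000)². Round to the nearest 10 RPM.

15540 RPM

Original rotor: r = 19.8 / 2 = 9.9 cm
RCF = 11.18 × r × (N/1000)²
RCF_original = 11.18 × 9.9 × (22.68)² = 11.18 × 9.9 × 514.3824 ≈ 56,932.9 × g
Your rotor: r = 211 mm = 21.1 cm
56,932.9 = 11.18 × 21.1 × (N/1000)²
(N/1000)² = 56,932.9 / 235.898 = 241.3454
N = 1000 × √241.3454 ≈ 15,535.3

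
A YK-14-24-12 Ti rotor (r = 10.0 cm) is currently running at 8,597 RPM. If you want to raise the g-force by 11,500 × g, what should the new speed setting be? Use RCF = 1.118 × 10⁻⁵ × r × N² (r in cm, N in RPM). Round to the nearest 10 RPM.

≈ 13300 RPM

Current RCF = 1.118 × 10⁻⁵ × 10 × (8597)² = 1.118 × 10⁻⁵ × 10 × 73,908,409 ≈ 8,263 × g
Target RCF = 8,263 + 11,500 = 19,763 × g
N² = 19,763 / (11.18 × 10⁻⁵) = 176,771,020
N ≈ √176,771,020 ≈ 13,295.5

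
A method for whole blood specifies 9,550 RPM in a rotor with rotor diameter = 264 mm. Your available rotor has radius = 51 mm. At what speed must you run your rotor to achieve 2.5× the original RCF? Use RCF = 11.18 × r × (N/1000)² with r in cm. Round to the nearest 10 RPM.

Original rotor: r = 264 mm / 2 = 132 mm = 13.2 cm
RCF_original = 11.18 × 13.2 × (9.55)² = 11.18 × 13.2 × 91.2025 ≈ 13,459.3 × g
Target RCF = 2.5 × 13,459.3 ≈ 33,648.2 × g
Your rotor: r = 51 mm = 5.1 cm
33,648.2 = 11.18 × 5.1 × (N/1000)²
(N/1000)² = 33,648.2 / 57.018 = 590.1329
N = 1000 × √590.1329 ≈ 24,292.7

≈ 24290 RPM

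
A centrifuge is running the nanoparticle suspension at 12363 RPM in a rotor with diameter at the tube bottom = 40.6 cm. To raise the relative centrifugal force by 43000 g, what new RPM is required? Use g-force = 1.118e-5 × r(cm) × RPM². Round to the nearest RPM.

18502 RPM

r = 40.6 / 2 = 20.3 cm
Current RCF = 1.118 × 10⁻⁵ × 20.3 × (12363)² = 1.118 × 10⁻⁵ × 20.3 × 152,843,769 ≈ 34,688.5 × g
Target RCF = 34,688.5 + 43,000 = 77,688.5 × g
N² = 77,688.5 / (22.6954 × 10⁻⁵) = 342,309,455
N ≈ √342,309,455 ≈ 18,501.6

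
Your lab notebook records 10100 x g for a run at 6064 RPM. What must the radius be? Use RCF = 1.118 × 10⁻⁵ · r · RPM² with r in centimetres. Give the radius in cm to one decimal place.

≈ 24.6 cm

RCF = 1.118 × 10⁻⁵ × r × N²
10100 = 1.118 × 10⁻⁵ × r × (6064)²
r = 10100 / (1.118 × 10⁻⁵ × 36,772,096) = 10100 / 411.112 ≈ 24.568 cm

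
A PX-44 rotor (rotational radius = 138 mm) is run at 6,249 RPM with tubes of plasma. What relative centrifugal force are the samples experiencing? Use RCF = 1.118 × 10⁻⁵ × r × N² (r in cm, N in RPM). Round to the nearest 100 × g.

6000 ×g

r = 138 mm = 13.8 cm
RCF = 1.118 × 10⁻⁵ × r × N²
RCF = 1.118 × 10⁻⁵ × 13.8 × (6249)² = 1.118 × 10⁻⁵ × 13.8 × 39,050,001 ≈ 6,024.8 × g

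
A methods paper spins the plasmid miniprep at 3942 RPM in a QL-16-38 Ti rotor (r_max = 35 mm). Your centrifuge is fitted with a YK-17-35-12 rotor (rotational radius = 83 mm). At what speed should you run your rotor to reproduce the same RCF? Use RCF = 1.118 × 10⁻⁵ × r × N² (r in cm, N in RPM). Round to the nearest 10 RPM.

≈ 2560 RPM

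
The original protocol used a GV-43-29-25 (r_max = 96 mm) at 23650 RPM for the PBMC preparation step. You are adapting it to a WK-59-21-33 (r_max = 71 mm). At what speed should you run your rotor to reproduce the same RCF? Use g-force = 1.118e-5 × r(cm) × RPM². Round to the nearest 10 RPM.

≈ 27500 RPM

Original rotor: r = 96 mm = 9.6 cm
RCF = 1.118 × 10⁻⁵ × r × N²
RCF_original = 1.118 × 10⁻⁵ × 9.6 × (23650)² = 1.118 × 10⁻⁵ × 9.6 × 559,322,500 ≈ 60,031 × g
Your rotor: r = 71 mm = 7.1 cm
60,031 = 1.118 × 10⁻⁵ × 7.1 × N²
N² = 60,031 / (7.9378 × 10⁻⁵) = 756,267,480
N ≈ √756,267,480 ≈ 27,500.3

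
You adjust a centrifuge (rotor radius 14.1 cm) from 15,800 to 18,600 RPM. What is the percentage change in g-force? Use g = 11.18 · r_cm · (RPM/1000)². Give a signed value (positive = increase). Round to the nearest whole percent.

+39%

RCF ∝ N², so the ratio is (18600/15800)² = (1.177215)² = 1.3858.
Change = 1.3858 − 1 = +0.3858 → +38.6%.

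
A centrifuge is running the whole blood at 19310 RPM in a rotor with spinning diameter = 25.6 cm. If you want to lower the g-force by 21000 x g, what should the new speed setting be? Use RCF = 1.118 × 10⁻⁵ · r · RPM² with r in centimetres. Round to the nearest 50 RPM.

N₂ ≈ 15050 RPM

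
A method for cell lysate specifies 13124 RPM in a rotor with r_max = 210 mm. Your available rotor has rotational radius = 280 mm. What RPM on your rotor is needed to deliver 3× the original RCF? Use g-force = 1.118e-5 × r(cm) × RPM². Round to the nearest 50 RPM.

Original rotor: r = 210 mm = 21.0 cm
RCF_original = 1.118 × 10⁻⁵ × 21 × (13124)² = 1.118 × 10⁻⁵ × 21 × 172,239,376 ≈ 40,438.4 × g
Target RCF = 3 × 40,438.4 ≈ 121,315.2 × g
Your rotor: r = 280 mm = 28.0 cm
121,315.2 = 1.118 × 10⁻⁵ × 28 × N²
N² = 121,315.2 / (31.304 × 10⁻⁵) = 387,538,973
N ≈ √387,538,973 ≈ 19,686.0

≈ 19700 RPM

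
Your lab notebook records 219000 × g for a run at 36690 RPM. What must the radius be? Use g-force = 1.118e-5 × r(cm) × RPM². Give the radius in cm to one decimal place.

r ≈ 14.6 cm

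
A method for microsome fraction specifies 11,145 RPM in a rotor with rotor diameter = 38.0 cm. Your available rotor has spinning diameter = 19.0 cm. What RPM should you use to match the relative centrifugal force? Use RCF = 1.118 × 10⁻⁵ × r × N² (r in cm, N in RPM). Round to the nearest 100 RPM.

Original rotor: r = 38.0 / 2 = 19 cm
RCF_original = 1.118 × 10⁻⁵ × 19 × (11145)² = 1.118 × 10⁻⁵ × 19 × 124,211,025 ≈ 26,384.9 × g
Your rotor: r = 19.0 / 2 = 9.5 cm
26,384.9 = 1.118 × 10⁻⁵ × 9.5 × N²
N² = 26,384.9 / (10.621 × 10⁻⁵) = 248,421,994
N ≈ √248,421,994 ≈ 15,761.4

≈ 15800 RPM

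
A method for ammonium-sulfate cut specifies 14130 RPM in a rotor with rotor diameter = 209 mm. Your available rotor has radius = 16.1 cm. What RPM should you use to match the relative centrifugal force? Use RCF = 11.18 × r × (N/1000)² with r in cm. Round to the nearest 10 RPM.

≈ 11380 RPM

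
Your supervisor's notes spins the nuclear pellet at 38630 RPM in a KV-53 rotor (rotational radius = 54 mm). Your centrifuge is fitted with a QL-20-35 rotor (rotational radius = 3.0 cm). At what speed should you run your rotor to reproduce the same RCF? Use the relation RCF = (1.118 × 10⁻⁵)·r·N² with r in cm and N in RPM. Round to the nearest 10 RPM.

≈ 51830 RPM

Original rotor: r = 54 mm = 5.4 cm
RCF_original = 1.118 × 10⁻⁵ × 5.4 × (38630)² = 1.118 × 10⁻⁵ × 5.4 × 1,492,276,900 ≈ 90,091.7 × g
90,091.7 = 1.118 × 10⁻⁵ × 3 × N²
N² = 90,091.7 / (3.354 × 10⁻⁵) = 2,686,097,197
N ≈ √2,686,097,197 ≈ 51,827.6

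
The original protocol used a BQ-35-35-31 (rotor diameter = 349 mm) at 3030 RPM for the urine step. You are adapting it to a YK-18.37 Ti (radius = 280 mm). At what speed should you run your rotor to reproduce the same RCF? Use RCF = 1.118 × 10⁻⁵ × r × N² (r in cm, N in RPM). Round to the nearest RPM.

Original rotor: r = 349 mm / 2 = 174.5 mm = 17.45 cm
RCF = 1.118 × 10⁻⁵ × r × N²
RCF_original = 1.118 × 10⁻⁵ × 17.45 × (3030)² = 1.118 × 10⁻⁵ × 17.45 × 9,180,900 ≈ 1,791.1 × g
Your rotor: r = 280 mm = 28.0 cm
1,791.1 = 1.118 × 10⁻⁵ × 28 × N²
N² = 1,791.1 / (31.304 × 10⁻⁵) = 5,721,633
N ≈ √5,721,633 ≈ 2,392.0

2392 RPM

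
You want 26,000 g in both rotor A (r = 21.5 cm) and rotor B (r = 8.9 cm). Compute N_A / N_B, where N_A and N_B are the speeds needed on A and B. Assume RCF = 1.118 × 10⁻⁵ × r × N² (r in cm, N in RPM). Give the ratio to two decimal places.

0.64

At fixed RCF, N ∝ 1/√r, so N_A/N_B = √(r_B/r_A) = √(8.9/21.5) = √0.413953 = 0.6434.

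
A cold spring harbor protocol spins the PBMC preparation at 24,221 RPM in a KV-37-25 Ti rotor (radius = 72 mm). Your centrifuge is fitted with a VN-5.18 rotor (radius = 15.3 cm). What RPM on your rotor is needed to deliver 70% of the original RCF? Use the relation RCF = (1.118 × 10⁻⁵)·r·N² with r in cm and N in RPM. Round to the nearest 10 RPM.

13900 RPM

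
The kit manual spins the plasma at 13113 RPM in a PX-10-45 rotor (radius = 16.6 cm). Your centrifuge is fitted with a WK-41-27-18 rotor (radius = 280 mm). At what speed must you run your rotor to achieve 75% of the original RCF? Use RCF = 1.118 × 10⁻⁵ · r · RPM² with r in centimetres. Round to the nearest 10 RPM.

≈ 8740 RPM

RCF = 1.118 × 10⁻⁵ × r × N²
RCF_original = 1.118 × 10⁻⁵ × 16.6 × (13113)² = 1.118 × 10⁻⁵ × 16.6 × 171,950,769 ≈ 31,912 × g
Target RCF = 0.75 × 31,912 ≈ 23,934 × g
Your rotor: r = 280 mm = 28.0 cm
23,934 = 1.118 × 10⁻⁵ × 28 × N²
N² = 23,934 / (31.304 × 10⁻⁵) = 76,456,683
N ≈ √76,456,683 ≈ 8,744.0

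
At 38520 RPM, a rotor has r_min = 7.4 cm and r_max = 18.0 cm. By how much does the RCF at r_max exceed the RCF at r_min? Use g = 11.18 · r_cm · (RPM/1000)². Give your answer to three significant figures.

≈ 176000 × g

RCF_max = 11.18 × 18 × (38.52)² = 11.18 × 18 × 1,483.7904 ≈ 298,598 × g
RCF_min = 11.18 × 7.4 × (38.52)² = 11.18 × 7.4 × 1,483.7904 ≈ 122,756.9 × g
ΔRCF = 298,598 − 122,756.9 = 175,841.1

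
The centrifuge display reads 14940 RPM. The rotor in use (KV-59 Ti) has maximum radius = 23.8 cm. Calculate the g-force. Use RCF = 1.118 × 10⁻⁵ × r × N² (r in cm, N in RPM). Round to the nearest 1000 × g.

RCF = 1.118 × 10⁻⁵ × r × N²
RCF = 1.118 × 10⁻⁵ × 23.8 × (14940)² = 1.118 × 10⁻⁵ × 23.8 × 223,203,600 ≈ 59,390.9 × g

≈ 59000 g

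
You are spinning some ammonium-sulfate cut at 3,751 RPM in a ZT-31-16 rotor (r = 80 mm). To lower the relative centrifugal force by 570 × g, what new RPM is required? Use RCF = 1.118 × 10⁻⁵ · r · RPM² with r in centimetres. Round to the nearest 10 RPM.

r = 80 mm = 8.0 cm
Current RCF = 1.118 × 10⁻⁵ × 8 × (3751)² = 1.118 × 10⁻⁵ × 8 × 14,070,001 ≈ 1,258.4 × g
Target RCF = 1,258.4 − 570 = 688.4 × g
N² = 688.4 / (8.944 × 10⁻⁵) = 7,696,780
N ≈ √7,696,780 ≈ 2,774.3

N₂ ≈ 2770 RPM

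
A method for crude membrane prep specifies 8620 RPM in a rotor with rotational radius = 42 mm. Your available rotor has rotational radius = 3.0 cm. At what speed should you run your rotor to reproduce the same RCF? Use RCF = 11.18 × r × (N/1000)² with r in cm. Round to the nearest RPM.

Original rotor: r = 42 mm = 4.2 cm
RCF_original = 11.18 × 4.2 × (8.62)² = 11.18 × 4.2 × 74.3044 ≈ 3,489 × g
3,489 = 11.18 × 3 × (N/1000)²
(N/1000)² = 3,489 / 33.54 = 104.025
N = 1000 × √104.025 ≈ 10,199.3

10199 RPM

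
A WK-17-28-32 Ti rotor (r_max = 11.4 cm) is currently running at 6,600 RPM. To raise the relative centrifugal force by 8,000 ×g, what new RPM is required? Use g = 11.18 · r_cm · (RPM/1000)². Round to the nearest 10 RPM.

≈ 10310 RPM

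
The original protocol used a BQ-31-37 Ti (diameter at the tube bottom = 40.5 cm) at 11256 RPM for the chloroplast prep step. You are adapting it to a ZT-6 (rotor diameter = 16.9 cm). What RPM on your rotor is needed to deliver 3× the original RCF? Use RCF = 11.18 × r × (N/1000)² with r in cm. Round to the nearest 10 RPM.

Original rotor: r = 40.5 / 2 = 20.25 cm
RCF = 11.18 × r × (N/1000)²
RCF_original = 11.18 × 20.25 × (11.256)² = 11.18 × 20.25 × 126.697536 ≈ 28,683.7 × g
Target RCF = 3 × 28,683.7 ≈ 86,051.1 × g
Your rotor: r = 16.9 / 2 = 8.45 cm
86,051.1 = 11.18 × 8.45 × (N/1000)²
(N/1000)² = 86,051.1 / 94.471 = 910.8732
N = 1000 × √910.8732 ≈ 30,180.7

≈ 30180 RPM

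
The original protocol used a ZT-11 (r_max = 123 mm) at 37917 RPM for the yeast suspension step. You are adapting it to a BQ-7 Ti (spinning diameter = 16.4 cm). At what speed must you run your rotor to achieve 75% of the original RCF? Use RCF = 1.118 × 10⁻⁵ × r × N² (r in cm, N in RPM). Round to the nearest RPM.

≈ 40217 RPM

Original rotor: r = 123 mm = 12.3 cm
RCF = 1.118 × 10⁻⁵ × r × N²
RCF_original = 1.118 × 10⁻⁵ × 12.3 × (37917)² = 1.118 × 10⁻⁵ × 12.3 × 1,437,698,889 ≈ 197,703.7 × g
Target RCF = 0.75 × 197,703.7 ≈ 148,277.8 × g
Your rotor: r = 16.4 / 2 = 8.2 cm
148,277.8 = 1.118 × 10⁻⁵ × 8.2 × N²
N² = 148,277.8 / (9.1676 × 10⁻⁵) = 1,617,411,318
N ≈ √1,617,411,318 ≈ 40,217.1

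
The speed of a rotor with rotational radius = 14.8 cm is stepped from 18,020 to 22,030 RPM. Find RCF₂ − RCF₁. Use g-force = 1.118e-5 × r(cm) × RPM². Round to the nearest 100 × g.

≈ 26600 ×g

RCF₁ = 1.118 × 10⁻⁵ × 14.8 × (18020)² = 1.118 × 10⁻⁵ × 14.8 × 324,720,400 ≈ 53,729.5 × g
RCF₂ = 1.118 × 10⁻⁵ × 14.8 × (22030)² = 1.118 × 10⁻⁵ × 14.8 × 485,320,900 ≈ 80,303.1 × g
Increase = 80,303.1 − 53,729.5 = 26,573.6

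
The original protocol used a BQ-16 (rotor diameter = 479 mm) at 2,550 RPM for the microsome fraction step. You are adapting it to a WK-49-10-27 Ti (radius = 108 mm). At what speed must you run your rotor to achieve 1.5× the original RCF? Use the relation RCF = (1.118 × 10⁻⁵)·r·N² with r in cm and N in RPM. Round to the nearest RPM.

Original rotor: r = 479 mm / 2 = 239.5 mm = 23.95 cm
RCF_original = 1.118 × 10⁻⁵ × 23.95 × (2550)² = 1.118 × 10⁻⁵ × 23.95 × 6,502,500 ≈ 1,741.1 × g
Target RCF = 1.5 × 1,741.1 ≈ 2,611.6 × g
Your rotor: r = 108 mm = 10.8 cm
2,611.6 = 1.118 × 10⁻⁵ × 10.8 × N²
N² = 2,611.6 / (12.0744 × 10⁻⁵) = 21,629,232
N ≈ √21,629,232 ≈ 4,650.7

4651 RPM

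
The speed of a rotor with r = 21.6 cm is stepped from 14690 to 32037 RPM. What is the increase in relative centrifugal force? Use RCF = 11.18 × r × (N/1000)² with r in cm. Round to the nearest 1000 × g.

RCF₁ = 11.18 × 21.6 × (14.69)² = 11.18 × 21.6 × 215.7961 ≈ 52,112.2 × g
RCF₂ = 11.18 × 21.6 × (32.037)² = 11.18 × 21.6 × 1,026.369369 ≈ 247,855.9 × g
Increase = 247,855.9 − 52,112.2 = 195,743.7

≈ 196000 g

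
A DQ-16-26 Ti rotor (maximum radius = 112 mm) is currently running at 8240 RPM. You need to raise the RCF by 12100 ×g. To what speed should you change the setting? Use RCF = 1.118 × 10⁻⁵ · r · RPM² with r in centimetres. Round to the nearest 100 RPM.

r = 112 mm = 11.2 cm
Current RCF = 1.118 × 10⁻⁵ × 11.2 × (8240)² = 1.118 × 10⁻⁵ × 11.2 × 67,897,600 ≈ 8,501.9 × g
Target RCF = 8,501.9 + 12,100 = 20,601.9 × g
N² = 20,601.9 / (12.5216 × 10⁻⁵) = 164,530,891
N ≈ √164,530,891 ≈ 12,827.0

N₂ ≈ 12800 RPM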